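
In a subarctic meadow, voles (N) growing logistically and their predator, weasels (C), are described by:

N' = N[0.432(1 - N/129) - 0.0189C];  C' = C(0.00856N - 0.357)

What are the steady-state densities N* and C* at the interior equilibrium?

N* ≈ 41.7, C* ≈ 15.5

From dC/dt = 0 with C > 0: 0.00856N* = 0.357, so N* = 41.7.
Substitute into dN/dt = 0: 0.432(1 - 41.7/129) = 0.0189C*.
The bracket is 0.677, giving C* = 0.292/0.0189 = 15.5.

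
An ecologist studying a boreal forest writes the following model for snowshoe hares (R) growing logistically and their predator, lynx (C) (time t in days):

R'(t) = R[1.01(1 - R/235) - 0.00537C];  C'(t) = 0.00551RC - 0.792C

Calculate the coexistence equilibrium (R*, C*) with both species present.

From dC/dt = 0 with C > 0: 0.00551R* = 0.792, so R* = 144.
Substitute into dR/dt = 0: 1.01(1 - 144/235) = 0.00537C*.
The bracket is 0.388, giving C* = 0.392/0.00537 = 73.

R* ≈ 144, C* ≈ 73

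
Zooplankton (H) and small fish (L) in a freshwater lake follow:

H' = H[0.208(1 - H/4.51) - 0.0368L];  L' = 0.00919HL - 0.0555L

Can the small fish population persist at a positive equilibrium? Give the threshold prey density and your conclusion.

The predator equation gives dL/dt > 0 only when H > 0.0555/0.00919 = 6.04.
Without the predator, H → K = 4.51. Since 4.51 < 6.04, the predator cannot invade.

Threshold H = 6.04; K < 6.04, so no, the predator goes extinct.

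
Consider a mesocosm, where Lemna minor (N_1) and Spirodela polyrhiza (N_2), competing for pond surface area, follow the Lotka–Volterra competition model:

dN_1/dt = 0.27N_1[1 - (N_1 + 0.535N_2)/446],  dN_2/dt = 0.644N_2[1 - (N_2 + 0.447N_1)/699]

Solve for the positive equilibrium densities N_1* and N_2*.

N_1* ≈ 94.7, N_2* ≈ 657

Setting both brackets to zero gives the nullclines N_1 + 0.535N_2 = 446 and 0.447N_1 + N_2 = 699.
Substituting N_2 = 699 - 0.447N_1 into the first: N_1(1 - 0.535·0.447) = 446 - 0.535·699.
So N_1* = 72/0.761 = 94.7, and then N_2* = 699 - 0.447·94.7 = 657.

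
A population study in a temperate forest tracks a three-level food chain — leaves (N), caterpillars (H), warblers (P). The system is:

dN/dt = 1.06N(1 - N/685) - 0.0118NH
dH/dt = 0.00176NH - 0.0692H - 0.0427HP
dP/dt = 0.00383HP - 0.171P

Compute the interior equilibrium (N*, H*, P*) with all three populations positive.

N* ≈ 345, H* ≈ 44.6, P* ≈ 12.6

From dP/dt = 0: 0.00383H* = 0.171, so H* = 44.6.
From dN/dt = 0: 1.06(1 - N*/685) = 0.0118·44.6, giving N* = 685·(1 - 0.497) = 345.
From dH/dt = 0: 0.00176·345 - 0.0692 = 0.0427P*, so P* = 0.537/0.0427 = 12.6.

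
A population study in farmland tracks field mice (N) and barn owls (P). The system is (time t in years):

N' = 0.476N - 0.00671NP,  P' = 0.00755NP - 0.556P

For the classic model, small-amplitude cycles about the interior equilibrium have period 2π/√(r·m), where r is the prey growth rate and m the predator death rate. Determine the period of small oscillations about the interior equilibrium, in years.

Here r = 0.476 and m = 0.556, so r·m = 0.265.
ω = √0.265 = 0.514 per year, hence T = 2π/ω ≈ 12.2 years.

T ≈ 12.2 years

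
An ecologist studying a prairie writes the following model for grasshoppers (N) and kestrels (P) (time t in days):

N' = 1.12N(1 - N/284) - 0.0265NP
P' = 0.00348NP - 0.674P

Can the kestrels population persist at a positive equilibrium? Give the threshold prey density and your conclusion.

The predator equation gives dP/dt > 0 only when N > 0.674/0.00348 = 194.
Without the predator, N → K = 284. Since 284 > 194, the predator can invade and persist.

Threshold N = 194; K > 194, so yes, the predator persists.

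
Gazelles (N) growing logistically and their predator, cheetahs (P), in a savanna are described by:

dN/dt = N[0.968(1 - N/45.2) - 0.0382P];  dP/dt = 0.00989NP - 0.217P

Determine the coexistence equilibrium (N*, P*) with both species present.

From dP/dt = 0 with P > 0: 0.00989N* = 0.217, so N* = 21.9.
Substitute into dN/dt = 0: 0.968(1 - 21.9/45.2) = 0.0382P*.
The bracket is 0.515, giving P* = 0.498/0.0382 = 13.

N* ≈ 21.9, P* ≈ 13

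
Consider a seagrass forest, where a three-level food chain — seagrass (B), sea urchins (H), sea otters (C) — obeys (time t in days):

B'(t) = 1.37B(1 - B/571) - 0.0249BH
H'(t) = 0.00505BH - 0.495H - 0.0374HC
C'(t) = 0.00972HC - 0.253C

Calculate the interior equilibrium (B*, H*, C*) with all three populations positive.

From dC/dt = 0: 0.00972H* = 0.253, so H* = 26.
From dB/dt = 0: 1.37(1 - B*/571) = 0.0249·26, giving B* = 571·(1 - 0.473) = 301.
From dH/dt = 0: 0.00505·301 - 0.495 = 0.0374C*, so C* = 1.02/0.0374 = 27.4.

B* ≈ 301, H* ≈ 26, C* ≈ 27.4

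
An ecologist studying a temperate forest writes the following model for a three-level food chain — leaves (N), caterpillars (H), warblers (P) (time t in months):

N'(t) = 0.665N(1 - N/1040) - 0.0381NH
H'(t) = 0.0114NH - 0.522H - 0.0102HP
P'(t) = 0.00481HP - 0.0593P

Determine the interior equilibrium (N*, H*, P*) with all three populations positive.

N* ≈ 305, H* ≈ 12.3, P* ≈ 290

From dP/dt = 0: 0.00481H* = 0.0593, so H* = 12.3.
From dN/dt = 0: 0.665(1 - N*/1040) = 0.0381·12.3, giving N* = 1040·(1 - 0.706) = 305.
From dH/dt = 0: 0.0114·305 - 0.522 = 0.0102P*, so P* = 2.96/0.0102 = 290.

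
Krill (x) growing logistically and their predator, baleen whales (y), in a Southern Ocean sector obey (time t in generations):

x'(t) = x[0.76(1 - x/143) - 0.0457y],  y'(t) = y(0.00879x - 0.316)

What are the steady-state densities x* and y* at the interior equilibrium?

From dy/dt = 0 with y > 0: 0.00879x* = 0.316, so x* = 35.9.
Substitute into dx/dt = 0: 0.76(1 - 35.9/143) = 0.0457y*.
The bracket is 0.749, giving y* = 0.569/0.0457 = 12.4.

x* ≈ 35.9, y* ≈ 12.4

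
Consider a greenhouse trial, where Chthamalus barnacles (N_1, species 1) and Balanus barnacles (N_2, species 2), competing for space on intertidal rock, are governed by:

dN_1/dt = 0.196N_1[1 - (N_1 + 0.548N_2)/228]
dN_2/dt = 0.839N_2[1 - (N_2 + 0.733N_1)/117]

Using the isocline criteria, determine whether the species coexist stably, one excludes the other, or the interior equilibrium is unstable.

Compare the nullcline intercepts: K1/α12 = 228/0.548 = 416 > K2 = 117; K2/α21 = 117/0.733 = 160 < K1 = 228.
Since the inequalities point opposite ways, species 1 can invade but species 2 cannot.

species 1 excludes species 2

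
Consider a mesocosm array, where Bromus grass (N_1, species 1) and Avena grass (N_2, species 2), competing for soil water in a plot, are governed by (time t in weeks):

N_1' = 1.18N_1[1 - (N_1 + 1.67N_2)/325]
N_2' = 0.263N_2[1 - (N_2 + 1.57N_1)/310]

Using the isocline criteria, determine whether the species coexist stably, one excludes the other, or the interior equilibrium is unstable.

Compare the nullcline intercepts: K1/α12 = 325/1.67 = 195 < K2 = 310; K2/α21 = 310/1.57 = 197 < K1 = 325.
Since both are reversed, neither can invade when rare; the interior point is a saddle.

unstable coexistence (outcome depends on initial conditions)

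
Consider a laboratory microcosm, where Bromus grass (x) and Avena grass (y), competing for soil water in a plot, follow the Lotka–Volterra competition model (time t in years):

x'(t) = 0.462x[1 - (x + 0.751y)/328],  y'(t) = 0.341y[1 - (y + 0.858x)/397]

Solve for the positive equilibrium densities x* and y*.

Setting both brackets to zero gives the nullclines x + 0.751y = 328 and 0.858x + y = 397.
Substituting y = 397 - 0.858x into the first: x(1 - 0.751·0.858) = 328 - 0.751·397.
So x* = 29.9/0.356 = 83.9, and then y* = 397 - 0.858·83.9 = 325.

x* ≈ 83.9, y* ≈ 325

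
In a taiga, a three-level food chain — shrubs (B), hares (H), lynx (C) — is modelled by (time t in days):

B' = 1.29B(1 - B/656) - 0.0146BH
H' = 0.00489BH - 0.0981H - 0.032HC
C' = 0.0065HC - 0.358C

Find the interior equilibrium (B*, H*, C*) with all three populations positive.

From dC/dt = 0: 0.0065H* = 0.358, so H* = 55.1.
From dB/dt = 0: 1.29(1 - B*/656) = 0.0146·55.1, giving B* = 656·(1 - 0.623) = 247.
From dH/dt = 0: 0.00489·247 - 0.0981 = 0.032C*, so C* = 1.11/0.032 = 34.7.

B* ≈ 247, H* ≈ 55.1, C* ≈ 34.7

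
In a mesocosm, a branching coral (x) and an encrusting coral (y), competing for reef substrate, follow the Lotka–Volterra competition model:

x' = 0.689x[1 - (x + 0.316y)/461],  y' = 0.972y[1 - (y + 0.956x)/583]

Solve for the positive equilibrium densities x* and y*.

Setting both brackets to zero gives the nullclines x + 0.316y = 461 and 0.956x + y = 583.
Substituting y = 583 - 0.956x into the first: x(1 - 0.316·0.956) = 461 - 0.316·583.
So x* = 277/0.698 = 397, and then y* = 583 - 0.956·397 = 204.

x* ≈ 397, y* ≈ 204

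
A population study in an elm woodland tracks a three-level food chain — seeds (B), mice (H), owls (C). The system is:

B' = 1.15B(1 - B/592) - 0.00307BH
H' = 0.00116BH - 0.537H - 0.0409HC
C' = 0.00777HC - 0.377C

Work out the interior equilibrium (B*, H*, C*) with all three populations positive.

B* ≈ 515, H* ≈ 48.5, C* ≈ 1.49

From dC/dt = 0: 0.00777H* = 0.377, so H* = 48.5.
From dB/dt = 0: 1.15(1 - B*/592) = 0.00307·48.5, giving B* = 592·(1 - 0.13) = 515.
From dH/dt = 0: 0.00116·515 - 0.537 = 0.0409C*, so C* = 0.0608/0.0409 = 1.49.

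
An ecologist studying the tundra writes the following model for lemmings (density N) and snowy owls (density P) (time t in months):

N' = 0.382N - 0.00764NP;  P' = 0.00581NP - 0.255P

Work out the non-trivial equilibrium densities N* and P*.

Set dP/dt = 0 with P > 0: 0.00581N - 0.255 = 0, so N* = 0.255/0.00581 = 43.9.
Set dN/dt = 0 with N > 0: 0.382 - 0.00764P = 0, so P* = 0.382/0.00764 = 50.

N* ≈ 43.9, P* ≈ 50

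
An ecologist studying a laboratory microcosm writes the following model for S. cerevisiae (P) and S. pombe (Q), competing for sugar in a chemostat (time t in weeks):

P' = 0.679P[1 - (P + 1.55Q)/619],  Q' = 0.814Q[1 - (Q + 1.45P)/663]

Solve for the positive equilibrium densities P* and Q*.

Setting both brackets to zero gives the nullclines P + 1.55Q = 619 and 1.45P + Q = 663.
Substituting Q = 663 - 1.45P into the first: P(1 - 1.55·1.45) = 619 - 1.55·663.
So P* = -409/-1.25 = 328, and then Q* = 663 - 1.45·328 = 188.

P* ≈ 328, Q* ≈ 188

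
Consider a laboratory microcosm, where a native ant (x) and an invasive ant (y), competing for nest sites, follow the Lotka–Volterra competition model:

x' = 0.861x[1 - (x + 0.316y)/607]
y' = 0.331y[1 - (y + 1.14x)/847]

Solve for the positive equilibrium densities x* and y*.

Setting both brackets to zero gives the nullclines x + 0.316y = 607 and 1.14x + y = 847.
Substituting y = 847 - 1.14x into the first: x(1 - 0.316·1.14) = 607 - 0.316·847.
So x* = 339/0.64 = 530, and then y* = 847 - 1.14·530 = 242.

x* ≈ 530, y* ≈ 242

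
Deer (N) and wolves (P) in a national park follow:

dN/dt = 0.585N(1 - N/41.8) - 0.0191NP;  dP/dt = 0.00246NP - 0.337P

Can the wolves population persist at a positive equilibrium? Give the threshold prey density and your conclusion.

Threshold N = 137; K < 137, so no, the predator goes extinct.

The predator equation gives dP/dt > 0 only when N > 0.337/0.00246 = 137.
Without the predator, N → K = 41.8. Since 41.8 < 137, the predator cannot invade.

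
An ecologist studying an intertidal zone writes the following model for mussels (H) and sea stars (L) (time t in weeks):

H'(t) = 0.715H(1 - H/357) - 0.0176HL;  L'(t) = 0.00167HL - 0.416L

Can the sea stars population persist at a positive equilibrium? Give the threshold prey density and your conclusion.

Threshold H = 249; K > 249, so yes, the predator persists.

The predator equation gives dL/dt > 0 only when H > 0.416/0.00167 = 249.
Without the predator, H → K = 357. Since 357 > 249, the predator can invade and persist.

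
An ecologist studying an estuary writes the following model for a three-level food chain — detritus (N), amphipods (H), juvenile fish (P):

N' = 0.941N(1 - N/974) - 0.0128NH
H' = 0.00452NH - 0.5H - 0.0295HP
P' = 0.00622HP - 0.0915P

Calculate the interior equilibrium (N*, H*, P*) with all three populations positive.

N* ≈ 779, H* ≈ 14.7, P* ≈ 102

From dP/dt = 0: 0.00622H* = 0.0915, so H* = 14.7.
From dN/dt = 0: 0.941(1 - N*/974) = 0.0128·14.7, giving N* = 974·(1 - 0.2) = 779.
From dH/dt = 0: 0.00452·779 - 0.5 = 0.0295P*, so P* = 3.02/0.0295 = 102.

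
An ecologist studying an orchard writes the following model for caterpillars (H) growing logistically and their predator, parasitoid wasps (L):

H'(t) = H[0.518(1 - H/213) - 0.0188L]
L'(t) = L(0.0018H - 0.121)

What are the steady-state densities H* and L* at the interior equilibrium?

From dL/dt = 0 with L > 0: 0.0018H* = 0.121, so H* = 67.2.
Substitute into dH/dt = 0: 0.518(1 - 67.2/213) = 0.0188L*.
The bracket is 0.684, giving L* = 0.355/0.0188 = 18.9.

H* ≈ 67.2, L* ≈ 18.9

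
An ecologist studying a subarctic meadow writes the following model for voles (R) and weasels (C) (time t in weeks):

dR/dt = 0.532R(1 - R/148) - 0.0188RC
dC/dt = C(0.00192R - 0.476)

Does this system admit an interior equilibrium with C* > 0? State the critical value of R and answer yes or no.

Threshold R = 248; K < 248, so no, the predator goes extinct.

The predator equation gives dC/dt > 0 only when R > 0.476/0.00192 = 248.
Without the predator, R → K = 148. Since 148 < 248, the predator cannot invade.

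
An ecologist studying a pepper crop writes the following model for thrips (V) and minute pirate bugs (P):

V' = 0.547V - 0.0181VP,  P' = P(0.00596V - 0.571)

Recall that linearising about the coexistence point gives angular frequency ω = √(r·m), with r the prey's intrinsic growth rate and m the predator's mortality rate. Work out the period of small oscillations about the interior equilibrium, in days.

T ≈ 11.2 days

Here r = 0.547 and m = 0.571, so r·m = 0.312.
ω = √0.312 = 0.559 per day, hence T = 2π/ω ≈ 11.2 days.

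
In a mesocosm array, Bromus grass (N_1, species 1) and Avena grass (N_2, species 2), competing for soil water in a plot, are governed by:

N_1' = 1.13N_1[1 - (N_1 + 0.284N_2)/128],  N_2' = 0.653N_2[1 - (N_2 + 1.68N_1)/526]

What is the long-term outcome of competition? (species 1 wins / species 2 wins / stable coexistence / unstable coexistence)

species 2 excludes species 1

Compare the nullcline intercepts: K1/α12 = 128/0.284 = 451 < K2 = 526; K2/α21 = 526/1.68 = 313 > K1 = 128.
Since the inequalities point opposite ways, species 2 can invade but species 1 cannot.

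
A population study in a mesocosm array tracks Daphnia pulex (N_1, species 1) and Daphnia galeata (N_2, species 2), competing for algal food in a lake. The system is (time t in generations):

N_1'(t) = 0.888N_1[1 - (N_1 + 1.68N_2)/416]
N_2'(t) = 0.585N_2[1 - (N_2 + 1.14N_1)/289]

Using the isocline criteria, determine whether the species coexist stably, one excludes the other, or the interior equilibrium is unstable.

Compare the nullcline intercepts: K1/α12 = 416/1.68 = 248 < K2 = 289; K2/α21 = 289/1.14 = 254 < K1 = 416.
Since both are reversed, neither can invade when rare; the interior point is a saddle.

unstable coexistence (outcome depends on initial conditions)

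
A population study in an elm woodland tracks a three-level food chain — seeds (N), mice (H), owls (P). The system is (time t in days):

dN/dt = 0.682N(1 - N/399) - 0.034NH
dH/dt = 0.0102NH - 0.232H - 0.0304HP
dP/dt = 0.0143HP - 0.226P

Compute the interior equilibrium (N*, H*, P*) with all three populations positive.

N* ≈ 84.6, H* ≈ 15.8, P* ≈ 20.8

From dP/dt = 0: 0.0143H* = 0.226, so H* = 15.8.
From dN/dt = 0: 0.682(1 - N*/399) = 0.034·15.8, giving N* = 399·(1 - 0.788) = 84.6.
From dH/dt = 0: 0.0102·84.6 - 0.232 = 0.0304P*, so P* = 0.631/0.0304 = 20.8.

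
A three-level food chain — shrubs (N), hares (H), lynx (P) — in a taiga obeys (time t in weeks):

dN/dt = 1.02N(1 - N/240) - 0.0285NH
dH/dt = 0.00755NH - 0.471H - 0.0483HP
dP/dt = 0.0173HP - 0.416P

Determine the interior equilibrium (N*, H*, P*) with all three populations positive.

From dP/dt = 0: 0.0173H* = 0.416, so H* = 24.
From dN/dt = 0: 1.02(1 - N*/240) = 0.0285·24, giving N* = 240·(1 - 0.672) = 78.7.
From dH/dt = 0: 0.00755·78.7 - 0.471 = 0.0483P*, so P* = 0.124/0.0483 = 2.56.

N* ≈ 78.7, H* ≈ 24, P* ≈ 2.56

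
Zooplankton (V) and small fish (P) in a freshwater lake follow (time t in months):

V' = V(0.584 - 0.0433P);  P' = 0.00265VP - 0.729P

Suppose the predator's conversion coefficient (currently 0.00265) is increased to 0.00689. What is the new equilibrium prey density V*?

V* ≈ 106

At the interior fixed point, setting dP/dt = 0 with P > 0 fixes V* = (predator death rate)/(VP coefficient) — independent of the other coefficients.
With the change, V* = 0.729/0.00689 = 106; it falls from 275.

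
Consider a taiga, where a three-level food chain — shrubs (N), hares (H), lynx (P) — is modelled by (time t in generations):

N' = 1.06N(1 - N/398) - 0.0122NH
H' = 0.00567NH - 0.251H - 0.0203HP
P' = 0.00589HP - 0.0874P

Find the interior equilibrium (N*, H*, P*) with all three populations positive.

From dP/dt = 0: 0.00589H* = 0.0874, so H* = 14.8.
From dN/dt = 0: 1.06(1 - N*/398) = 0.0122·14.8, giving N* = 398·(1 - 0.171) = 330.
From dH/dt = 0: 0.00567·330 - 0.251 = 0.0203P*, so P* = 1.62/0.0203 = 79.8.

N* ≈ 330, H* ≈ 14.8, P* ≈ 79.8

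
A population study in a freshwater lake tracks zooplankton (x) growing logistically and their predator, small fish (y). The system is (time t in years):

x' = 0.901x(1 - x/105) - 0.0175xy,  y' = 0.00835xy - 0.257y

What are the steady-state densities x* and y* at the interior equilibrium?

x* ≈ 30.8, y* ≈ 36.4

From dy/dt = 0 with y > 0: 0.00835x* = 0.257, so x* = 30.8.
Substitute into dx/dt = 0: 0.901(1 - 30.8/105) = 0.0175y*.
The bracket is 0.707, giving y* = 0.637/0.0175 = 36.4.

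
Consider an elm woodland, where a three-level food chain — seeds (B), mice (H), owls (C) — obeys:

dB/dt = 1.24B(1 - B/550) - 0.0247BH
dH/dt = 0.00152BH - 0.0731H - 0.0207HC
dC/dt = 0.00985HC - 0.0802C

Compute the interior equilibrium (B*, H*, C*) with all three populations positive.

From dC/dt = 0: 0.00985H* = 0.0802, so H* = 8.14.
From dB/dt = 0: 1.24(1 - B*/550) = 0.0247·8.14, giving B* = 550·(1 - 0.162) = 461.
From dH/dt = 0: 0.00152·461 - 0.0731 = 0.0207C*, so C* = 0.627/0.0207 = 30.3.

B* ≈ 461, H* ≈ 8.14, C* ≈ 30.3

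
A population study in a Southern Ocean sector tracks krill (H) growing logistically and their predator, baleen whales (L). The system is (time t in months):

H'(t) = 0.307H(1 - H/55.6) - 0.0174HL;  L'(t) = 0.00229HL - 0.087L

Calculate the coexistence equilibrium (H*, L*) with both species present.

From dL/dt = 0 with L > 0: 0.00229H* = 0.087, so H* = 38.
Substitute into dH/dt = 0: 0.307(1 - 38/55.6) = 0.0174L*.
The bracket is 0.317, giving L* = 0.0972/0.0174 = 5.59.

H* ≈ 38, L* ≈ 5.59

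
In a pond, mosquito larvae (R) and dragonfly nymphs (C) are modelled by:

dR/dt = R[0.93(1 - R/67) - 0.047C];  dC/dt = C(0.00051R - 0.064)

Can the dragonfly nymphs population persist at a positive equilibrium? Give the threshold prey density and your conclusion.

Threshold R = 125; K < 125, so no, the predator goes extinct.

The predator equation gives dC/dt > 0 only when R > 0.064/0.00051 = 125.
Without the predator, R → K = 67. Since 67 < 125, the predator cannot invade.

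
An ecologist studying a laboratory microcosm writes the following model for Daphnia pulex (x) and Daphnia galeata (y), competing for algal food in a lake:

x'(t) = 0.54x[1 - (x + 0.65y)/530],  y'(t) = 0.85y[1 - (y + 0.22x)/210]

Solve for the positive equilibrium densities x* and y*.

x* ≈ 459, y* ≈ 109

Setting both brackets to zero gives the nullclines x + 0.65y = 530 and 0.22x + y = 210.
Substituting y = 210 - 0.22x into the first: x(1 - 0.65·0.22) = 530 - 0.65·210.
So x* = 394/0.857 = 459, and then y* = 210 - 0.22·459 = 109.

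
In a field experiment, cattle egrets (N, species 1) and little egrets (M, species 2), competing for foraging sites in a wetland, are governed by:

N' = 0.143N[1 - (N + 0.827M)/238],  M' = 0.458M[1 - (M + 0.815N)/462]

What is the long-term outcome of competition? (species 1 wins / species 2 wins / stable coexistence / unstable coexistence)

Compare the nullcline intercepts: K1/α12 = 238/0.827 = 288 < K2 = 462; K2/α21 = 462/0.815 = 567 > K1 = 238.
Since the inequalities point opposite ways, species 2 can invade but species 1 cannot.

species 2 excludes species 1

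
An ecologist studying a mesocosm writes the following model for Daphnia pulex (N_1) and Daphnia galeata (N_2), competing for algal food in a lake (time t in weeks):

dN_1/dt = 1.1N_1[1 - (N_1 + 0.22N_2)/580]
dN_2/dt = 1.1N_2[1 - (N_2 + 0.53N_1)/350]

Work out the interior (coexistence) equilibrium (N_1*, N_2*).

N_1* ≈ 569, N_2* ≈ 48.2

Setting both brackets to zero gives the nullclines N_1 + 0.22N_2 = 580 and 0.53N_1 + N_2 = 350.
Substituting N_2 = 350 - 0.53N_1 into the first: N_1(1 - 0.22·0.53) = 580 - 0.22·350.
So N_1* = 503/0.883 = 569, and then N_2* = 350 - 0.53·569 = 48.2.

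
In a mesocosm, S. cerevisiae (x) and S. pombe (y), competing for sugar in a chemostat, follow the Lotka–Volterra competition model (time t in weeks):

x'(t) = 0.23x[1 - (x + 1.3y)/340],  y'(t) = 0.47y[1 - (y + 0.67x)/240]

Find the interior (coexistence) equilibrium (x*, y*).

Setting both brackets to zero gives the nullclines x + 1.3y = 340 and 0.67x + y = 240.
Substituting y = 240 - 0.67x into the first: x(1 - 1.3·0.67) = 340 - 1.3·240.
So x* = 28/0.129 = 217, and then y* = 240 - 0.67·217 = 94.6.

x* ≈ 217, y* ≈ 94.6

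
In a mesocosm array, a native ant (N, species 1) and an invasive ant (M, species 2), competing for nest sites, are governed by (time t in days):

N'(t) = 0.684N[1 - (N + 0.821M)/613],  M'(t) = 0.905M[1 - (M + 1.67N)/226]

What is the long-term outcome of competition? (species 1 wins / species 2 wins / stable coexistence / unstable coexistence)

species 1 excludes species 2

Compare the nullcline intercepts: K1/α12 = 613/0.821 = 747 > K2 = 226; K2/α21 = 226/1.67 = 135 < K1 = 613.
Since the inequalities point opposite ways, species 1 can invade but species 2 cannot.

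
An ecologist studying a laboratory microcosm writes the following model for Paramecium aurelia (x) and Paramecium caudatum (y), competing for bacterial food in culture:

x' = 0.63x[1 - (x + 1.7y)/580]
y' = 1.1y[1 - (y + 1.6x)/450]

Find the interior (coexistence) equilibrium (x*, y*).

x* ≈ 108, y* ≈ 278

Setting both brackets to zero gives the nullclines x + 1.7y = 580 and 1.6x + y = 450.
Substituting y = 450 - 1.6x into the first: x(1 - 1.7·1.6) = 580 - 1.7·450.
So x* = -185/-1.72 = 108, and then y* = 450 - 1.6·108 = 278.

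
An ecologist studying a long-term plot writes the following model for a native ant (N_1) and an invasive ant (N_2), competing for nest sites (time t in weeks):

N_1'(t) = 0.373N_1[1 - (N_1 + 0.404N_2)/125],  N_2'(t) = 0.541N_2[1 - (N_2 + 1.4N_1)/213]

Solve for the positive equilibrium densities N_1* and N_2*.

N_1* ≈ 89.7, N_2* ≈ 87.5

Setting both brackets to zero gives the nullclines N_1 + 0.404N_2 = 125 and 1.4N_1 + N_2 = 213.
Substituting N_2 = 213 - 1.4N_1 into the first: N_1(1 - 0.404·1.4) = 125 - 0.404·213.
So N_1* = 38.9/0.434 = 89.7, and then N_2* = 213 - 1.4·89.7 = 87.5.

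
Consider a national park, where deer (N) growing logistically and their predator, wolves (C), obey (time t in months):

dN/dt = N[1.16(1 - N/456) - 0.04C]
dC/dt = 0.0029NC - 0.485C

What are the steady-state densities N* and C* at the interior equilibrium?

N* ≈ 167, C* ≈ 18.4

From dC/dt = 0 with C > 0: 0.0029N* = 0.485, so N* = 167.
Substitute into dN/dt = 0: 1.16(1 - 167/456) = 0.04C*.
The bracket is 0.633, giving C* = 0.735/0.04 = 18.4.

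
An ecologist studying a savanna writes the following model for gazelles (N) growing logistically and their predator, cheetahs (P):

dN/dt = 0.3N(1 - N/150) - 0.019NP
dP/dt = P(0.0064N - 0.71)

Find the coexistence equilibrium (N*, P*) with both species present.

N* ≈ 111, P* ≈ 4.11

From dP/dt = 0 with P > 0: 0.0064N* = 0.71, so N* = 111.
Substitute into dN/dt = 0: 0.3(1 - 111/150) = 0.019P*.
The bracket is 0.26, giving P* = 0.0781/0.019 = 4.11.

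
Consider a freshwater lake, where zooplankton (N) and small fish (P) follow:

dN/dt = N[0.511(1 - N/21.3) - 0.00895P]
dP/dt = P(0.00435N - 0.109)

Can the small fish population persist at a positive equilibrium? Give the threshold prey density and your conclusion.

Threshold N = 25.1; K < 25.1, so no, the predator goes extinct.

The predator equation gives dP/dt > 0 only when N > 0.109/0.00435 = 25.1.
Without the predator, N → K = 21.3. Since 21.3 < 25.1, the predator cannot invade.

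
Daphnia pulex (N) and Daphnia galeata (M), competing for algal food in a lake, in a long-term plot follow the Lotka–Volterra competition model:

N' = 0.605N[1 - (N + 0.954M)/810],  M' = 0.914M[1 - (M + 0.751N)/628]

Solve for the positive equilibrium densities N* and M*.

N* ≈ 744, M* ≈ 69.4

Setting both brackets to zero gives the nullclines N + 0.954M = 810 and 0.751N + M = 628.
Substituting M = 628 - 0.751N into the first: N(1 - 0.954·0.751) = 810 - 0.954·628.
So N* = 211/0.284 = 744, and then M* = 628 - 0.751·744 = 69.4.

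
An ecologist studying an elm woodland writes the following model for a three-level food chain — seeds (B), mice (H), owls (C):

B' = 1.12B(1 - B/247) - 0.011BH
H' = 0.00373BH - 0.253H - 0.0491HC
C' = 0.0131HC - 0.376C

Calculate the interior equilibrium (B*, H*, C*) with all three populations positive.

From dC/dt = 0: 0.0131H* = 0.376, so H* = 28.7.
From dB/dt = 0: 1.12(1 - B*/247) = 0.011·28.7, giving B* = 247·(1 - 0.282) = 177.
From dH/dt = 0: 0.00373·177 - 0.253 = 0.0491C*, so C* = 0.409/0.0491 = 8.32.

B* ≈ 177, H* ≈ 28.7, C* ≈ 8.32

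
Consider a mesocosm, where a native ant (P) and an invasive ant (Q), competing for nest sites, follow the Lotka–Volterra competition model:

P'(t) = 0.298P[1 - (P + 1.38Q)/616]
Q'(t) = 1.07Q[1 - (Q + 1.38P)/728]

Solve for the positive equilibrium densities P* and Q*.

P* ≈ 430, Q* ≈ 135

Setting both brackets to zero gives the nullclines P + 1.38Q = 616 and 1.38P + Q = 728.
Substituting Q = 728 - 1.38P into the first: P(1 - 1.38·1.38) = 616 - 1.38·728.
So P* = -389/-0.904 = 430, and then Q* = 728 - 1.38·430 = 135.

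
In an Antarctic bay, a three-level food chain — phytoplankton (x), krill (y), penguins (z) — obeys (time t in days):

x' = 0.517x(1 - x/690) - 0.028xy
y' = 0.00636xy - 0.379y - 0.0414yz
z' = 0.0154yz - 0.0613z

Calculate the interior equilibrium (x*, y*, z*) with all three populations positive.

From dz/dt = 0: 0.0154y* = 0.0613, so y* = 3.98.
From dx/dt = 0: 0.517(1 - x*/690) = 0.028·3.98, giving x* = 690·(1 - 0.216) = 541.
From dy/dt = 0: 0.00636·541 - 0.379 = 0.0414z*, so z* = 3.06/0.0414 = 74.

x* ≈ 541, y* ≈ 3.98, z* ≈ 74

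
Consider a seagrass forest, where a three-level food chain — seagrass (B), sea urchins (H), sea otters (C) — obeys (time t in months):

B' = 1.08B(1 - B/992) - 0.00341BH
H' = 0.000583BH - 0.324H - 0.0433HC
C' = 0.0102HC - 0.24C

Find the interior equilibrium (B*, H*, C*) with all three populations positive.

B* ≈ 918, H* ≈ 23.5, C* ≈ 4.88

From dC/dt = 0: 0.0102H* = 0.24, so H* = 23.5.
From dB/dt = 0: 1.08(1 - B*/992) = 0.00341·23.5, giving B* = 992·(1 - 0.0743) = 918.
From dH/dt = 0: 0.000583·918 - 0.324 = 0.0433C*, so C* = 0.211/0.0433 = 4.88.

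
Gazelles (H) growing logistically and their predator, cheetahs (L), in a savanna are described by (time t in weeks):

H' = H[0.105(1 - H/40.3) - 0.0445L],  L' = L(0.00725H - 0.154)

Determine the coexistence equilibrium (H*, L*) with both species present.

H* ≈ 21.2, L* ≈ 1.12

From dL/dt = 0 with L > 0: 0.00725H* = 0.154, so H* = 21.2.
Substitute into dH/dt = 0: 0.105(1 - 21.2/40.3) = 0.0445L*.
The bracket is 0.473, giving L* = 0.0497/0.0445 = 1.12.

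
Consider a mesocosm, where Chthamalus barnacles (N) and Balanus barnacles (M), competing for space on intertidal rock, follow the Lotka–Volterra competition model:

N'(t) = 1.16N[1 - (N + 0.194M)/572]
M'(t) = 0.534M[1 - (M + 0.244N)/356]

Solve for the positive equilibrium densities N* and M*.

Setting both brackets to zero gives the nullclines N + 0.194M = 572 and 0.244N + M = 356.
Substituting M = 356 - 0.244N into the first: N(1 - 0.194·0.244) = 572 - 0.194·356.
So N* = 503/0.953 = 528, and then M* = 356 - 0.244·528 = 227.

N* ≈ 528, M* ≈ 227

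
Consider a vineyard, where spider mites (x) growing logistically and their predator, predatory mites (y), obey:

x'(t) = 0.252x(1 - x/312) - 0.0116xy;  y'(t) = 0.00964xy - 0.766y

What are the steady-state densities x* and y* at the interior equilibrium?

x* ≈ 79.5, y* ≈ 16.2

From dy/dt = 0 with y > 0: 0.00964x* = 0.766, so x* = 79.5.
Substitute into dx/dt = 0: 0.252(1 - 79.5/312) = 0.0116y*.
The bracket is 0.745, giving y* = 0.188/0.0116 = 16.2.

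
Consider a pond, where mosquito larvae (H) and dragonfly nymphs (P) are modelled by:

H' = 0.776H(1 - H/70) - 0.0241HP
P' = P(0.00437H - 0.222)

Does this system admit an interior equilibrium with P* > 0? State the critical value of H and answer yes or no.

Threshold H = 50.8; K > 50.8, so yes, the predator persists.

The predator equation gives dP/dt > 0 only when H > 0.222/0.00437 = 50.8.
Without the predator, H → K = 70. Since 70 > 50.8, the predator can invade and persist.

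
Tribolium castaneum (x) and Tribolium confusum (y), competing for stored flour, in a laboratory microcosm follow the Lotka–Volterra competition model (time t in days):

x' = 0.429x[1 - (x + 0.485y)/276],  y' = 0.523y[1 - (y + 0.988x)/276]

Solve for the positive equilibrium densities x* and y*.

x* ≈ 273, y* ≈ 6.36

Setting both brackets to zero gives the nullclines x + 0.485y = 276 and 0.988x + y = 276.
Substituting y = 276 - 0.988x into the first: x(1 - 0.485·0.988) = 276 - 0.485·276.
So x* = 142/0.521 = 273, and then y* = 276 - 0.988·273 = 6.36.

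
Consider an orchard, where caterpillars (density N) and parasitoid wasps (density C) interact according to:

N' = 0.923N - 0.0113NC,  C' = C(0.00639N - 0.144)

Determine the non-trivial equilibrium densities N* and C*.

N* ≈ 22.5, C* ≈ 81.7

Set dC/dt = 0 with C > 0: 0.00639N - 0.144 = 0, so N* = 0.144/0.00639 = 22.5.
Set dN/dt = 0 with N > 0: 0.923 - 0.0113C = 0, so C* = 0.923/0.0113 = 81.7.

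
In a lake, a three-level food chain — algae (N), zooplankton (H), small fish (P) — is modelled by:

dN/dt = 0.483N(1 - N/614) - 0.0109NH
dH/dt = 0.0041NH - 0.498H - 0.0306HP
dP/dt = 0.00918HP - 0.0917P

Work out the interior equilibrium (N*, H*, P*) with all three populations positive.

N* ≈ 476, H* ≈ 9.99, P* ≈ 47.4

From dP/dt = 0: 0.00918H* = 0.0917, so H* = 9.99.
From dN/dt = 0: 0.483(1 - N*/614) = 0.0109·9.99, giving N* = 614·(1 - 0.225) = 476.
From dH/dt = 0: 0.0041·476 - 0.498 = 0.0306P*, so P* = 1.45/0.0306 = 47.4.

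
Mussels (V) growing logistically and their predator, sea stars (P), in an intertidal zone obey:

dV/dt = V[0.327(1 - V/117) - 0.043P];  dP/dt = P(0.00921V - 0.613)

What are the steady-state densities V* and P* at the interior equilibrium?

V* ≈ 66.6, P* ≈ 3.28

From dP/dt = 0 with P > 0: 0.00921V* = 0.613, so V* = 66.6.
Substitute into dV/dt = 0: 0.327(1 - 66.6/117) = 0.043P*.
The bracket is 0.431, giving P* = 0.141/0.043 = 3.28.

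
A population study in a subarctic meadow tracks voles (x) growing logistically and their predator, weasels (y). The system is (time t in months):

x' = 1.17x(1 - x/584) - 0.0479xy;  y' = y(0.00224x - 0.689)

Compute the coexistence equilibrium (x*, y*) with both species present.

x* ≈ 308, y* ≈ 11.6

From dy/dt = 0 with y > 0: 0.00224x* = 0.689, so x* = 308.
Substitute into dx/dt = 0: 1.17(1 - 308/584) = 0.0479y*.
The bracket is 0.473, giving y* = 0.554/0.0479 = 11.6.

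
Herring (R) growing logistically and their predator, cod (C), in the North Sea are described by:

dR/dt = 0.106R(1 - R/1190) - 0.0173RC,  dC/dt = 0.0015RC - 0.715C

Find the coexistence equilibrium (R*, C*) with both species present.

From dC/dt = 0 with C > 0: 0.0015R* = 0.715, so R* = 477.
Substitute into dR/dt = 0: 0.106(1 - 477/1190) = 0.0173C*.
The bracket is 0.599, giving C* = 0.0635/0.0173 = 3.67.

R* ≈ 477, C* ≈ 3.67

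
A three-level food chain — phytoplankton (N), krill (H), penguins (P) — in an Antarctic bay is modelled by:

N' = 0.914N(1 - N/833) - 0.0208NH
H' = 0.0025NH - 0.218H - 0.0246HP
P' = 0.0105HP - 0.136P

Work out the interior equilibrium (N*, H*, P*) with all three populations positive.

N* ≈ 587, H* ≈ 13, P* ≈ 50.8

From dP/dt = 0: 0.0105H* = 0.136, so H* = 13.
From dN/dt = 0: 0.914(1 - N*/833) = 0.0208·13, giving N* = 833·(1 - 0.295) = 587.
From dH/dt = 0: 0.0025·587 - 0.218 = 0.0246P*, so P* = 1.25/0.0246 = 50.8.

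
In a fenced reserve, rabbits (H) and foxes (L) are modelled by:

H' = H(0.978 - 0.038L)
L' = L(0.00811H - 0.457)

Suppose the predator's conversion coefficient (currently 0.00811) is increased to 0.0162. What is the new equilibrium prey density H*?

At the interior fixed point, setting dL/dt = 0 with L > 0 fixes H* = (predator death rate)/(HL coefficient) — independent of the other coefficients.
With the change, H* = 0.457/0.0162 = 28.2; it falls from 56.4.

H* ≈ 28.2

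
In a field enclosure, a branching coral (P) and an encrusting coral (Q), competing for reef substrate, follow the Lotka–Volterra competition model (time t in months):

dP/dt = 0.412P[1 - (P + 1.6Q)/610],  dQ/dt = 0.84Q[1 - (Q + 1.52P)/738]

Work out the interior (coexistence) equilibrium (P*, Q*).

P* ≈ 399, Q* ≈ 132

Setting both brackets to zero gives the nullclines P + 1.6Q = 610 and 1.52P + Q = 738.
Substituting Q = 738 - 1.52P into the first: P(1 - 1.6·1.52) = 610 - 1.6·738.
So P* = -571/-1.43 = 399, and then Q* = 738 - 1.52·399 = 132.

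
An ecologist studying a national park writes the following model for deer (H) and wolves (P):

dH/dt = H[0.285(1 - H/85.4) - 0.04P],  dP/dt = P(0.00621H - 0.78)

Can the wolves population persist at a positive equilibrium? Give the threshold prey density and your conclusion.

Threshold H = 126; K < 126, so no, the predator goes extinct.

The predator equation gives dP/dt > 0 only when H > 0.78/0.00621 = 126.
Without the predator, H → K = 85.4. Since 85.4 < 126, the predator cannot invade.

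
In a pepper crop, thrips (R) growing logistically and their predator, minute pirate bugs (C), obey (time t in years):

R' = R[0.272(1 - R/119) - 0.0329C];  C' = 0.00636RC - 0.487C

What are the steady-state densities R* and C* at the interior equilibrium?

From dC/dt = 0 with C > 0: 0.00636R* = 0.487, so R* = 76.6.
Substitute into dR/dt = 0: 0.272(1 - 76.6/119) = 0.0329C*.
The bracket is 0.357, giving C* = 0.097/0.0329 = 2.95.

R* ≈ 76.6, C* ≈ 2.95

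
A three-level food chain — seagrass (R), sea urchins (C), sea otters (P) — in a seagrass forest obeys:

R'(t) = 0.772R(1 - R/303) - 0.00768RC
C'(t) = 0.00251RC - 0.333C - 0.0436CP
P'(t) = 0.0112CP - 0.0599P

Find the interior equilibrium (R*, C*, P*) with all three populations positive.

From dP/dt = 0: 0.0112C* = 0.0599, so C* = 5.35.
From dR/dt = 0: 0.772(1 - R*/303) = 0.00768·5.35, giving R* = 303·(1 - 0.0532) = 287.
From dC/dt = 0: 0.00251·287 - 0.333 = 0.0436P*, so P* = 0.387/0.0436 = 8.88.

R* ≈ 287, C* ≈ 5.35, P* ≈ 8.88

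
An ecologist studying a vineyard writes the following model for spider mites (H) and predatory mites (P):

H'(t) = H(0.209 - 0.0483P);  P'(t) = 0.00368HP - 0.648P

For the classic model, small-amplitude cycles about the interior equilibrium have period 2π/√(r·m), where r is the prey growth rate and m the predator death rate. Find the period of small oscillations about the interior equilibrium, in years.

T ≈ 17.1 years

Here r = 0.209 and m = 0.648, so r·m = 0.135.
ω = √0.135 = 0.368 per year, hence T = 2π/ω ≈ 17.1 years.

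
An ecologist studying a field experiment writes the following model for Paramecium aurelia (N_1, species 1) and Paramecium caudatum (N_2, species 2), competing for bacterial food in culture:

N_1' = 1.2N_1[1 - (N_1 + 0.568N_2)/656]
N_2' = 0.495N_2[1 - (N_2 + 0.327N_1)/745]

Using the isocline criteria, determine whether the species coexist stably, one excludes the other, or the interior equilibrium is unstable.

stable coexistence

Compare the nullcline intercepts: K1/α12 = 656/0.568 = 1150 > K2 = 745; K2/α21 = 745/0.327 = 2280 > K1 = 656.
Since both inequalities hold, each species can invade when rare, so the interior equilibrium is stable.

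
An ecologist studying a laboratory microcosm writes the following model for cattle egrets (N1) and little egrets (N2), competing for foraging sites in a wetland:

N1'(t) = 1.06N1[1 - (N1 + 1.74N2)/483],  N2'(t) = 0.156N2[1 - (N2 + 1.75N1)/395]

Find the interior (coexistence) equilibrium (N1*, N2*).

N1* ≈ 99.9, N2* ≈ 220

Setting both brackets to zero gives the nullclines N1 + 1.74N2 = 483 and 1.75N1 + N2 = 395.
Substituting N2 = 395 - 1.75N1 into the first: N1(1 - 1.74·1.75) = 483 - 1.74·395.
So N1* = -204/-2.04 = 99.9, and then N2* = 395 - 1.75·99.9 = 220.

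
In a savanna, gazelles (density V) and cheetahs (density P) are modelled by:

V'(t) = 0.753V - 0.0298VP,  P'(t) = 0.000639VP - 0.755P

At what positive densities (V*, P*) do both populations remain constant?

V* ≈ 1180, P* ≈ 25.3

Set dP/dt = 0 with P > 0: 0.000639V - 0.755 = 0, so V* = 0.755/0.000639 = 1180.
Set dV/dt = 0 with V > 0: 0.753 - 0.0298P = 0, so P* = 0.753/0.0298 = 25.3.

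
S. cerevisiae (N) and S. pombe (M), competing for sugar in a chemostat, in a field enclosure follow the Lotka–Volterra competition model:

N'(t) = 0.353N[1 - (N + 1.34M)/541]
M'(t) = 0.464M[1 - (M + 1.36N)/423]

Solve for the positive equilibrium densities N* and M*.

N* ≈ 31.4, M* ≈ 380

Setting both brackets to zero gives the nullclines N + 1.34M = 541 and 1.36N + M = 423.
Substituting M = 423 - 1.36N into the first: N(1 - 1.34·1.36) = 541 - 1.34·423.
So N* = -25.8/-0.822 = 31.4, and then M* = 423 - 1.36·31.4 = 380.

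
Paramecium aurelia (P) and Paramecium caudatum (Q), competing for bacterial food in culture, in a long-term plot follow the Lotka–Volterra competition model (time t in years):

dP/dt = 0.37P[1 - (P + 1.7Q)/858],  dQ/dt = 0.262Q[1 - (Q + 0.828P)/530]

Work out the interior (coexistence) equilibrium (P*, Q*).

P* ≈ 105, Q* ≈ 443

Setting both brackets to zero gives the nullclines P + 1.7Q = 858 and 0.828P + Q = 530.
Substituting Q = 530 - 0.828P into the first: P(1 - 1.7·0.828) = 858 - 1.7·530.
So P* = -43/-0.408 = 105, and then Q* = 530 - 0.828·105 = 443.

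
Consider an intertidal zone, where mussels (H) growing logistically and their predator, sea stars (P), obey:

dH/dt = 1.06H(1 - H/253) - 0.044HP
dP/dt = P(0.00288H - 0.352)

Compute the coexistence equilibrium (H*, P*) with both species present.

From dP/dt = 0 with P > 0: 0.00288H* = 0.352, so H* = 122.
Substitute into dH/dt = 0: 1.06(1 - 122/253) = 0.044P*.
The bracket is 0.517, giving P* = 0.548/0.044 = 12.5.

H* ≈ 122, P* ≈ 12.5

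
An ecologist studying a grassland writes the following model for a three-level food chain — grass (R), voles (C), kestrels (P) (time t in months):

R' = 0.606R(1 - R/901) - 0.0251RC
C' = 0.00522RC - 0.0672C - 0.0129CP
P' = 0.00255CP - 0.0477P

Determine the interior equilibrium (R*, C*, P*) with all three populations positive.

From dP/dt = 0: 0.00255C* = 0.0477, so C* = 18.7.
From dR/dt = 0: 0.606(1 - R*/901) = 0.0251·18.7, giving R* = 901·(1 - 0.775) = 203.
From dC/dt = 0: 0.00522·203 - 0.0672 = 0.0129P*, so P* = 0.992/0.0129 = 76.9.

R* ≈ 203, C* ≈ 18.7, P* ≈ 76.9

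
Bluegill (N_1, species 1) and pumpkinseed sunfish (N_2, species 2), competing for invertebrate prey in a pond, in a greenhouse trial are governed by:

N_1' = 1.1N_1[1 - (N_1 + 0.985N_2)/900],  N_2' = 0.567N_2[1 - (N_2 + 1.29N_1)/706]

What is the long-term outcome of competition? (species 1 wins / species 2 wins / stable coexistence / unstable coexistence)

Compare the nullcline intercepts: K1/α12 = 900/0.985 = 914 > K2 = 706; K2/α21 = 706/1.29 = 547 < K1 = 900.
Since the inequalities point opposite ways, species 1 can invade but species 2 cannot.

species 1 excludes species 2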